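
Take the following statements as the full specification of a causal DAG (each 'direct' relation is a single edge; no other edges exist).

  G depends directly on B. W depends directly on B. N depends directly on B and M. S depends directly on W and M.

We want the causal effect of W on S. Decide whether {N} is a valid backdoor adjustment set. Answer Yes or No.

No

Backdoor paths from W to S (paths whose first edge points into W):
  P1: W <- B -> N <- M -> S
Condition 1 (no descendant of W in the set): holds — descendants of W are {S}; none are in {N}.
Condition 2 (every backdoor path blocked by {N}):
  P1: open — collider(s) N are conditioned on (or have a conditioned descendant) and no non-collider on the path is in the set.
{N} does not satisfy the backdoor criterion.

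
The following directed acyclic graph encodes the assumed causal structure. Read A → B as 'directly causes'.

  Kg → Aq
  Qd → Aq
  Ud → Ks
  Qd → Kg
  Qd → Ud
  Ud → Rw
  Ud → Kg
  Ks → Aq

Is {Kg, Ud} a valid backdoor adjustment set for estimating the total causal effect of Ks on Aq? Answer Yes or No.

Yes

Backdoor paths from Ks to Aq (paths whose first edge points into Ks):
  P1: Ks <- Ud <- Qd -> Kg -> Aq
  P2: Ks <- Ud <- Qd -> Aq
  P3: Ks <- Ud -> Kg <- Qd -> Aq
  P4: Ks <- Ud -> Kg -> Aq
Condition 1 (no descendant of Ks in the set): holds — descendants of Ks are {Aq}; none are in {Kg, Ud}.
Condition 2 (every backdoor path blocked by {Kg, Ud}):
  P1: blocked at chain node Ud ∈ conditioning set.
  P2: blocked at chain node Ud ∈ conditioning set.
  P3: blocked at fork node Ud ∈ conditioning set.
  P4: blocked at fork node Ud ∈ conditioning set.
{Kg, Ud} satisfies the backdoor criterion.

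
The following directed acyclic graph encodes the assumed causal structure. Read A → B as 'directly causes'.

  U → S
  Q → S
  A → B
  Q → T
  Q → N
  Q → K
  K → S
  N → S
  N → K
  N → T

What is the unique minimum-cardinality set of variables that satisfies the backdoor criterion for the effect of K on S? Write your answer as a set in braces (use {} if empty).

{N, Q}

Variables eligible for adjustment (non-descendants of K, excluding K and S): {A, B, N, Q, T, U}.
Backdoor paths from K to S:
  P1: K <- Q -> N -> S
  P2: K <- Q -> T <- N -> S
  P3: K <- Q -> S
  P4: K <- N <- Q -> S
  P5: K <- N -> T <- Q -> S
  P6: K <- N -> S
The empty set is not sufficient: P1 (K <- Q -> N -> S) has no collider blocking it and no conditioned non-collider, so it is open.
Try {N, Q}:
  P1: blocked at fork node Q ∈ conditioning set.
  P2: blocked at fork node Q ∈ conditioning set.
  P3: blocked at fork node Q ∈ conditioning set.
  P4: blocked at chain node N ∈ conditioning set.
  P5: blocked at fork node N ∈ conditioning set.
  P6: blocked at fork node N ∈ conditioning set.
{N, Q} contains no descendant of K and blocks every backdoor path.
Every element of {N, Q} is needed (dropping N leaves P6 open; dropping Q leaves P3 open), so no proper subset is valid.
Among all size-2 subsets of the eligible variables, only {N, Q} blocks every backdoor path, so it is the unique smallest valid adjustment set.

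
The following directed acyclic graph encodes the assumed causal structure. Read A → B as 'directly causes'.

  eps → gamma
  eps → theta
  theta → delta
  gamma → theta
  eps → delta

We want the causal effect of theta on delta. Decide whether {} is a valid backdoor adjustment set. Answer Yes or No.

No

Backdoor paths from theta to delta (paths whose first edge points into theta):
  P1: theta <- eps -> delta
  P2: theta <- gamma <- eps -> delta
Condition 1 (no descendant of theta in the set): holds — descendants of theta are {delta}; none are in {}.
Condition 2 (every backdoor path blocked by {}):
  P1: open — no interior node is in the conditioning set.
  P2: open — no interior node is in the conditioning set.
{} does not satisfy the backdoor criterion.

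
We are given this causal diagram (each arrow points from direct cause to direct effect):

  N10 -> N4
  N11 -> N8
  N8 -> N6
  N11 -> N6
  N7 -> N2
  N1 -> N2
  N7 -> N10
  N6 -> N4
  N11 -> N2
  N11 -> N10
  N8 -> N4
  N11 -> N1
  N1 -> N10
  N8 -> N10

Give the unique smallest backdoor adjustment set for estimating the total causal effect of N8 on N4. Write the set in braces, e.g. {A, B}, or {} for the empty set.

{N11}

Variables eligible for adjustment (non-descendants of N8, excluding N8 and N4): {N1, N11, N2, N7}.
Backdoor paths from N8 to N4:
  P1: N8 <- N11 -> N1 -> N10 -> N4
  P2: N8 <- N11 -> N1 -> N2 <- N7 -> N10 -> N4
  P3: N8 <- N11 -> N6 -> N4
  P4: N8 <- N11 -> N10 -> N4
  P5: N8 <- N11 -> N2 <- N7 -> N10 -> N4
  P6: N8 <- N11 -> N2 <- N1 -> N10 -> N4
The empty set is not sufficient: P1 (N8 <- N11 -> N1 -> N10 -> N4) has no collider blocking it and no conditioned non-collider, so it is open.
Try {N11}:
  P1: blocked at fork node N11 ∈ conditioning set.
  P2: blocked at fork node N11 ∈ conditioning set.
  P3: blocked at fork node N11 ∈ conditioning set.
  P4: blocked at fork node N11 ∈ conditioning set.
  P5: blocked at fork node N11 ∈ conditioning set.
  P6: blocked at fork node N11 ∈ conditioning set.
{N11} contains no descendant of N8 and blocks every backdoor path.
No other singleton works — e.g. {N7} leaves P1 open — so {N11} is the unique smallest valid adjustment set.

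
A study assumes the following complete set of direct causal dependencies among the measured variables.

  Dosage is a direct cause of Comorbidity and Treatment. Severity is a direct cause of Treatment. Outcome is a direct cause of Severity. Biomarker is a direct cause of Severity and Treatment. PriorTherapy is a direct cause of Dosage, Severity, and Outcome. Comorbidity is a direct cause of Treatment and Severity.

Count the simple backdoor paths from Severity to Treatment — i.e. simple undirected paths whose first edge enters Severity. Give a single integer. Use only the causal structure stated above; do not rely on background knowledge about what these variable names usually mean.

A backdoor path from Severity to Treatment is any simple undirected path whose first edge points into Severity (i.e. leaves Severity via a parent).
Parents of Severity: {Biomarker, Comorbidity, Outcome, PriorTherapy}.
Enumerating:
  P1: Severity <- PriorTherapy -> Dosage -> Comorbidity -> Treatment
  P2: Severity <- PriorTherapy -> Dosage -> Treatment
  P3: Severity <- Outcome <- PriorTherapy -> Dosage -> Comorbidity -> Treatment
  P4: Severity <- Outcome <- PriorTherapy -> Dosage -> Treatment
  P5: Severity <- Biomarker -> Treatment
  P6: Severity <- Comorbidity <- Dosage -> Treatment
  P7: Severity <- Comorbidity -> Treatment
That exhausts the simple backdoor paths. Count: 7.

7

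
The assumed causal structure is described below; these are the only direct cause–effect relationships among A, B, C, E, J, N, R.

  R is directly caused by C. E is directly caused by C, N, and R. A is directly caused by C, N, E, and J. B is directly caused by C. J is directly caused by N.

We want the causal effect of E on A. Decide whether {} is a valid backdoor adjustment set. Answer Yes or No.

Backdoor paths from E to A (paths whose first edge points into E):
  P1: E <- N -> J -> A
  P2: E <- N -> A
  P3: E <- C -> A
  P4: E <- R <- C -> A
Condition 1 (no descendant of E in the set): holds — descendants of E are {A}; none are in {}.
Condition 2 (every backdoor path blocked by {}):
  P1: open — no interior node is in the conditioning set.
  P2: open — no interior node is in the conditioning set.
  P3: open — no interior node is in the conditioning set.
  P4: open — no interior node is in the conditioning set.
{} does not satisfy the backdoor criterion.

No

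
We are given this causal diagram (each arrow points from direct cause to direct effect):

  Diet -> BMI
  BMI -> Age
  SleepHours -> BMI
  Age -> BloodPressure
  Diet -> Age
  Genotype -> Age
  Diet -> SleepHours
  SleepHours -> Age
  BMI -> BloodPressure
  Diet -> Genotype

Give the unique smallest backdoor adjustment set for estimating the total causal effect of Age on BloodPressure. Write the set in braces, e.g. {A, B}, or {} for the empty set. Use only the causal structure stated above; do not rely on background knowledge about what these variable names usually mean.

Variables eligible for adjustment (non-descendants of Age, excluding Age and BloodPressure): {BMI, Diet, Genotype, SleepHours}.
Backdoor paths from Age to BloodPressure:
  P1: Age <- Diet -> SleepHours -> BMI -> BloodPressure
  P2: Age <- Diet -> BMI -> BloodPressure
  P3: Age <- SleepHours <- Diet -> BMI -> BloodPressure
  P4: Age <- SleepHours -> BMI -> BloodPressure
  P5: Age <- Genotype <- Diet -> SleepHours -> BMI -> BloodPressure
  P6: Age <- Genotype <- Diet -> BMI -> BloodPressure
  P7: Age <- BMI -> BloodPressure
The empty set is not sufficient: P1 (Age <- Diet -> SleepHours -> BMI -> BloodPressure) has no collider blocking it and no conditioned non-collider, so it is open.
Try {BMI}:
  P1: blocked at chain node BMI ∈ conditioning set.
  P2: blocked at chain node BMI ∈ conditioning set.
  P3: blocked at chain node BMI ∈ conditioning set.
  P4: blocked at chain node BMI ∈ conditioning set.
  P5: blocked at chain node BMI ∈ conditioning set.
  P6: blocked at chain node BMI ∈ conditioning set.
  P7: blocked at fork node BMI ∈ conditioning set.
{BMI} contains no descendant of Age and blocks every backdoor path.
No other singleton works — e.g. {Diet} leaves P4 open — so {BMI} is the unique smallest valid adjustment set.

{BMI}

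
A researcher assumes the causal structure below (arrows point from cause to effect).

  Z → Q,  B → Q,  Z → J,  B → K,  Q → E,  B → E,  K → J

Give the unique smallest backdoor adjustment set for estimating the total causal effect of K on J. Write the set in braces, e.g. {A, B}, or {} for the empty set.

Variables eligible for adjustment (non-descendants of K, excluding K and J): {B, E, Q, Z}.
Backdoor paths from K to J:
  P1: K <- B -> Q <- Z -> J
  P2: K <- B -> E <- Q <- Z -> J
Each backdoor path contains an unconditioned collider, so every path is already blocked with the empty conditioning set:
  P1: blocked at collider Q (neither it nor any descendant is in the conditioning set).
  P2: blocked at collider E (neither it nor any descendant is in the conditioning set).
The empty set is therefore the unique smallest valid set.

{}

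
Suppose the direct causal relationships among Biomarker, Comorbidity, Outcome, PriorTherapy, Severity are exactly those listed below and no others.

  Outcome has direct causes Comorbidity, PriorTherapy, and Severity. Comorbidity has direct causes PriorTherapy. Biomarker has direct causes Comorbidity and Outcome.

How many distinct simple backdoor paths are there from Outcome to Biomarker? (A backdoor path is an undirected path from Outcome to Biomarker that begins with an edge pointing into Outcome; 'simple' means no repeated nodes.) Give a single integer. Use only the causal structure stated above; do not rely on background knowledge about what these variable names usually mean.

A backdoor path from Outcome to Biomarker is any simple undirected path whose first edge points into Outcome (i.e. leaves Outcome via a parent).
Parents of Outcome: {Comorbidity, PriorTherapy, Severity}.
Enumerating:
  P1: Outcome <- PriorTherapy -> Comorbidity -> Biomarker
  P2: Outcome <- Comorbidity -> Biomarker
That exhausts the simple backdoor paths. Count: 2.

2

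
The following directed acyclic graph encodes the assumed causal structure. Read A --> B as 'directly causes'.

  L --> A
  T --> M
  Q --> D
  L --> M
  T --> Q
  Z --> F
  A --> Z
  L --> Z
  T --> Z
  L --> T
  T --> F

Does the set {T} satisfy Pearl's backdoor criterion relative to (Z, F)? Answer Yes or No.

Backdoor paths from Z to F (paths whose first edge points into Z):
  P1: Z <- L -> T -> F
  P2: Z <- L -> M <- T -> F
  P3: Z <- T -> F
  P4: Z <- A <- L -> T -> F
  P5: Z <- A <- L -> M <- T -> F
Condition 1 (no descendant of Z in the set): holds — descendants of Z are {F}; none are in {T}.
Condition 2 (every backdoor path blocked by {T}):
  P1: blocked at chain node T ∈ conditioning set.
  P2: blocked at collider M (neither it nor any descendant is in the conditioning set).
  P3: blocked at fork node T ∈ conditioning set.
  P4: blocked at chain node T ∈ conditioning set.
  P5: blocked at collider M (neither it nor any descendant is in the conditioning set).
{T} satisfies the backdoor criterion.

Yes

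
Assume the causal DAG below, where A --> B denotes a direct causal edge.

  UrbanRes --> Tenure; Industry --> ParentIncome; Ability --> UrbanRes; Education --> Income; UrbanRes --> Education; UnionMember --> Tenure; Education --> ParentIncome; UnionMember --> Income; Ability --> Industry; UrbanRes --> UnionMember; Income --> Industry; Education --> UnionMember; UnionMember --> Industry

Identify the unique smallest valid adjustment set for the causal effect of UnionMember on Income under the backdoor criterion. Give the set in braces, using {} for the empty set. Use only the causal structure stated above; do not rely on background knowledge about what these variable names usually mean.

Variables eligible for adjustment (non-descendants of UnionMember, excluding UnionMember and Income): {Ability, Education, UrbanRes}.
Backdoor paths from UnionMember to Income:
  P1: UnionMember <- UrbanRes <- Ability -> Industry <- Income
  P2: UnionMember <- UrbanRes <- Ability -> Industry -> ParentIncome <- Education -> Income
  P3: UnionMember <- UrbanRes -> Education -> Income
  P4: UnionMember <- UrbanRes -> Education -> ParentIncome <- Industry <- Income
  P5: UnionMember <- Education <- UrbanRes <- Ability -> Industry <- Income
  P6: UnionMember <- Education -> Income
  P7: UnionMember <- Education -> ParentIncome <- Industry <- Income
The empty set is not sufficient: P3 (UnionMember <- UrbanRes -> Education -> Income) has no collider blocking it and no conditioned non-collider, so it is open.
Try {Education}:
  P1: blocked at collider Industry (neither it nor any descendant is in the conditioning set).
  P2: blocked at collider ParentIncome (neither it nor any descendant is in the conditioning set).
  P3: blocked at chain node Education ∈ conditioning set.
  P4: blocked at chain node Education ∈ conditioning set.
  P5: blocked at chain node Education ∈ conditioning set.
  P6: blocked at fork node Education ∈ conditioning set.
  P7: blocked at fork node Education ∈ conditioning set.
{Education} contains no descendant of UnionMember and blocks every backdoor path.
No other singleton works — e.g. {Ability} leaves P3 open — so {Education} is the unique smallest valid adjustment set.

{Education}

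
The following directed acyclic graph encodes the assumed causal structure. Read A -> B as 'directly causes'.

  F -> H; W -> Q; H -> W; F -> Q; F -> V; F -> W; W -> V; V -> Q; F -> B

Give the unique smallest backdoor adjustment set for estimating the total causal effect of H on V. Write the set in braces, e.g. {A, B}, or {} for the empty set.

{F}

Variables eligible for adjustment (non-descendants of H, excluding H and V): {B, F}.
Backdoor paths from H to V:
  P1: H <- F -> W -> V
  P2: H <- F -> W -> Q <- V
  P3: H <- F -> V
  P4: H <- F -> Q <- W -> V
  P5: H <- F -> Q <- V
The empty set is not sufficient: P1 (H <- F -> W -> V) has no collider blocking it and no conditioned non-collider, so it is open.
Try {F}:
  P1: blocked at fork node F ∈ conditioning set.
  P2: blocked at fork node F ∈ conditioning set.
  P3: blocked at fork node F ∈ conditioning set.
  P4: blocked at fork node F ∈ conditioning set.
  P5: blocked at fork node F ∈ conditioning set.
{F} contains no descendant of H and blocks every backdoor path.
No other singleton works — e.g. {B} leaves P1 open — so {F} is the unique smallest valid adjustment set.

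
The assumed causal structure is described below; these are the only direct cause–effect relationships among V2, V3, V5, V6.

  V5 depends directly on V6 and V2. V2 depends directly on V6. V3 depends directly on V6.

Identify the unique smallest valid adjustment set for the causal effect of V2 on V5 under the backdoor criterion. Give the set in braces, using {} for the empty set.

{V6}

Variables eligible for adjustment (non-descendants of V2, excluding V2 and V5): {V3, V6}.
Backdoor paths from V2 to V5:
  P1: V2 <- V6 -> V5
The empty set is not sufficient: P1 (V2 <- V6 -> V5) has no collider blocking it and no conditioned non-collider, so it is open.
Try {V6}:
  P1: blocked at fork node V6 ∈ conditioning set.
{V6} contains no descendant of V2 and blocks every backdoor path.
No other singleton works — e.g. {V3} leaves P1 open — so {V6} is the unique smallest valid adjustment set.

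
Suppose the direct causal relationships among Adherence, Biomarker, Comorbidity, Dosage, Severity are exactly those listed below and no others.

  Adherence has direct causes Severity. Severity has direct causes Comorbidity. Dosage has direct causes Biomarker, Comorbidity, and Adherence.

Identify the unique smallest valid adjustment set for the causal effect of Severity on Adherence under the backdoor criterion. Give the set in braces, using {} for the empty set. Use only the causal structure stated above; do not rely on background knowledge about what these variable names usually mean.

{}

Variables eligible for adjustment (non-descendants of Severity, excluding Severity and Adherence): {Biomarker, Comorbidity}.
Backdoor paths from Severity to Adherence:
  P1: Severity <- Comorbidity -> Dosage <- Adherence
Each backdoor path contains an unconditioned collider, so every path is already blocked with the empty conditioning set:
  P1: blocked at collider Dosage (neither it nor any descendant is in the conditioning set).
The empty set is therefore the unique smallest valid set.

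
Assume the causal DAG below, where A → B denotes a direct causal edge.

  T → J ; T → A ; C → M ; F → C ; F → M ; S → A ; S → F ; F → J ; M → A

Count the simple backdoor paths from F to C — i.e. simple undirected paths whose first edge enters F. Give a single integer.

A backdoor path from F to C is any simple undirected path whose first edge points into F (i.e. leaves F via a parent).
Parents of F: {S}.
Enumerating:
  P1: F <- S -> A <- M <- C
That exhausts the simple backdoor paths. Count: 1.

1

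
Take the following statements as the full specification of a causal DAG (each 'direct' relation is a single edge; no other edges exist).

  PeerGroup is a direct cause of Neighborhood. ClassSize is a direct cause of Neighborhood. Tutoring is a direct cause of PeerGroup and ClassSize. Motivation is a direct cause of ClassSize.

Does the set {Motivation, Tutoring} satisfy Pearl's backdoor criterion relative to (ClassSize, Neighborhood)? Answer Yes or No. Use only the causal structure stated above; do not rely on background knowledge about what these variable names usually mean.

Backdoor paths from ClassSize to Neighborhood (paths whose first edge points into ClassSize):
  P1: ClassSize <- Tutoring -> PeerGroup -> Neighborhood
Condition 1 (no descendant of ClassSize in the set): holds — descendants of ClassSize are {Neighborhood}; none are in {Motivation, Tutoring}.
Condition 2 (every backdoor path blocked by {Motivation, Tutoring}):
  P1: blocked at fork node Tutoring ∈ conditioning set.
{Motivation, Tutoring} satisfies the backdoor criterion.

Yes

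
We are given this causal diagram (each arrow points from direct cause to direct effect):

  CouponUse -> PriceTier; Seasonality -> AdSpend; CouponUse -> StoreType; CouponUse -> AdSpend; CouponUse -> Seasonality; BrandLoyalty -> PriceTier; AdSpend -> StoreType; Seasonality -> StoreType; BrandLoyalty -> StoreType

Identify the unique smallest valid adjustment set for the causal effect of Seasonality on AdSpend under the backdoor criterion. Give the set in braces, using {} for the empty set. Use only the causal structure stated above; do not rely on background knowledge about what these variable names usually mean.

{CouponUse}

Variables eligible for adjustment (non-descendants of Seasonality, excluding Seasonality and AdSpend): {BrandLoyalty, CouponUse, PriceTier}.
Backdoor paths from Seasonality to AdSpend:
  P1: Seasonality <- CouponUse -> PriceTier <- BrandLoyalty -> StoreType <- AdSpend
  P2: Seasonality <- CouponUse -> AdSpend
  P3: Seasonality <- CouponUse -> StoreType <- AdSpend
The empty set is not sufficient: P2 (Seasonality <- CouponUse -> AdSpend) has no collider blocking it and no conditioned non-collider, so it is open.
Try {CouponUse}:
  P1: blocked at fork node CouponUse ∈ conditioning set.
  P2: blocked at fork node CouponUse ∈ conditioning set.
  P3: blocked at fork node CouponUse ∈ conditioning set.
{CouponUse} contains no descendant of Seasonality and blocks every backdoor path.
No other singleton works — e.g. {BrandLoyalty} leaves P2 open — so {CouponUse} is the unique smallest valid adjustment set.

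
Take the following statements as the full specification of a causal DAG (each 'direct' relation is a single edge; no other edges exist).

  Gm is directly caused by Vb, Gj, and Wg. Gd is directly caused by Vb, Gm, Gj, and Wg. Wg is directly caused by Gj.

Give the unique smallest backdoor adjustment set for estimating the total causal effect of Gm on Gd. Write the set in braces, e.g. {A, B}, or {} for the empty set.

{Gj, Vb, Wg}

Variables eligible for adjustment (non-descendants of Gm, excluding Gm and Gd): {Gj, Vb, Wg}.
Backdoor paths from Gm to Gd:
  P1: Gm <- Gj -> Wg -> Gd
  P2: Gm <- Gj -> Gd
  P3: Gm <- Vb -> Gd
  P4: Gm <- Wg <- Gj -> Gd
  P5: Gm <- Wg -> Gd
The empty set is not sufficient: P1 (Gm <- Gj -> Wg -> Gd) has no collider blocking it and no conditioned non-collider, so it is open.
Try {Gj, Vb, Wg}:
  P1: blocked at fork node Gj ∈ conditioning set.
  P2: blocked at fork node Gj ∈ conditioning set.
  P3: blocked at fork node Vb ∈ conditioning set.
  P4: blocked at chain node Wg ∈ conditioning set.
  P5: blocked at fork node Wg ∈ conditioning set.
{Gj, Vb, Wg} contains no descendant of Gm and blocks every backdoor path.
Every element of {Gj, Vb, Wg} is needed (dropping Gj leaves P2 open; dropping Vb leaves P3 open; dropping Wg leaves P5 open), so no proper subset is valid.
Among all size-3 subsets of the eligible variables, only {Gj, Vb, Wg} blocks every backdoor path, so it is the unique smallest valid adjustment set.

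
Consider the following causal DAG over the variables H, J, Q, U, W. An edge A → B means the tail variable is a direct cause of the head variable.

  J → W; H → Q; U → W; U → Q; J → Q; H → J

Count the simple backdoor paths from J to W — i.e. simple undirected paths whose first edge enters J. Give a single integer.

A backdoor path from J to W is any simple undirected path whose first edge points into J (i.e. leaves J via a parent).
Parents of J: {H}.
Enumerating:
  P1: J <- H -> Q <- U -> W
That exhausts the simple backdoor paths. Count: 1.

1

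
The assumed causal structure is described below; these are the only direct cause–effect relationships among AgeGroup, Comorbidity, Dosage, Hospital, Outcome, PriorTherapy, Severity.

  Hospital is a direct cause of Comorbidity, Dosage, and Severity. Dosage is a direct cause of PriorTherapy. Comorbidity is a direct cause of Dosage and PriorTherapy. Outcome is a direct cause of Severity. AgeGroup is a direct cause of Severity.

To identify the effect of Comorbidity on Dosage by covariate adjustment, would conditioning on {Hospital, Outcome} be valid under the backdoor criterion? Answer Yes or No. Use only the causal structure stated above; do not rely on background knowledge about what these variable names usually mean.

Yes

Backdoor paths from Comorbidity to Dosage (paths whose first edge points into Comorbidity):
  P1: Comorbidity <- Hospital -> Dosage
Condition 1 (no descendant of Comorbidity in the set): holds — descendants of Comorbidity are {Dosage, PriorTherapy}; none are in {Hospital, Outcome}.
Condition 2 (every backdoor path blocked by {Hospital, Outcome}):
  P1: blocked at fork node Hospital ∈ conditioning set.
{Hospital, Outcome} satisfies the backdoor criterion.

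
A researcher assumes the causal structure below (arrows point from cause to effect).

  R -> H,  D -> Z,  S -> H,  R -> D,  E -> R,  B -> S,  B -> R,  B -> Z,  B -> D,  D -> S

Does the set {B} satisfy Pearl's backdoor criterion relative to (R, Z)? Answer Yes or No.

Yes

Backdoor paths from R to Z (paths whose first edge points into R):
  P1: R <- B -> D -> Z
  P2: R <- B -> Z
  P3: R <- B -> S <- D -> Z
Condition 1 (no descendant of R in the set): holds — descendants of R are {D, H, S, Z}; none are in {B}.
Condition 2 (every backdoor path blocked by {B}):
  P1: blocked at fork node B ∈ conditioning set.
  P2: blocked at fork node B ∈ conditioning set.
  P3: blocked at fork node B ∈ conditioning set.
{B} satisfies the backdoor criterion.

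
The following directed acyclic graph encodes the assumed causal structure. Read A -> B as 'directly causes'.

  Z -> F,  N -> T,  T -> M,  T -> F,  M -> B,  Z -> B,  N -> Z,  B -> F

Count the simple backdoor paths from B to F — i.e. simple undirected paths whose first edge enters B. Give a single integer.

A backdoor path from B to F is any simple undirected path whose first edge points into B (i.e. leaves B via a parent).
Parents of B: {M, Z}.
Enumerating:
  P1: B <- Z <- N -> T -> F
  P2: B <- Z -> F
  P3: B <- M <- T <- N -> Z -> F
  P4: B <- M <- T -> F
That exhausts the simple backdoor paths. Count: 4.

4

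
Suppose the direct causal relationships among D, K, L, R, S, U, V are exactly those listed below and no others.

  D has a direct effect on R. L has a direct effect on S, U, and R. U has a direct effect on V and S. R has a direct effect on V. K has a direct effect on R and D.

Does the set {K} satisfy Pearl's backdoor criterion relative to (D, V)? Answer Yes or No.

Backdoor paths from D to V (paths whose first edge points into D):
  P1: D <- K -> R <- L -> U -> V
  P2: D <- K -> R <- L -> S <- U -> V
  P3: D <- K -> R -> V
Condition 1 (no descendant of D in the set): holds — descendants of D are {R, V}; none are in {K}.
Condition 2 (every backdoor path blocked by {K}):
  P1: blocked at fork node K ∈ conditioning set.
  P2: blocked at fork node K ∈ conditioning set.
  P3: blocked at fork node K ∈ conditioning set.
{K} satisfies the backdoor criterion.

Yes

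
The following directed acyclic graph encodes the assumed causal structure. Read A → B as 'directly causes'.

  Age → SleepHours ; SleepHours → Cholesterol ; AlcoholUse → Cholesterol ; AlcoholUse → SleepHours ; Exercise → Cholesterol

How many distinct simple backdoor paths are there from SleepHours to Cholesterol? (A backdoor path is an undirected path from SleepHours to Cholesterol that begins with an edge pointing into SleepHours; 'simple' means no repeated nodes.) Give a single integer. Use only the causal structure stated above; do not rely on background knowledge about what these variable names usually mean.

A backdoor path from SleepHours to Cholesterol is any simple undirected path whose first edge points into SleepHours (i.e. leaves SleepHours via a parent).
Parents of SleepHours: {Age, AlcoholUse}.
Enumerating:
  P1: SleepHours <- AlcoholUse -> Cholesterol
That exhausts the simple backdoor paths. Count: 1.

1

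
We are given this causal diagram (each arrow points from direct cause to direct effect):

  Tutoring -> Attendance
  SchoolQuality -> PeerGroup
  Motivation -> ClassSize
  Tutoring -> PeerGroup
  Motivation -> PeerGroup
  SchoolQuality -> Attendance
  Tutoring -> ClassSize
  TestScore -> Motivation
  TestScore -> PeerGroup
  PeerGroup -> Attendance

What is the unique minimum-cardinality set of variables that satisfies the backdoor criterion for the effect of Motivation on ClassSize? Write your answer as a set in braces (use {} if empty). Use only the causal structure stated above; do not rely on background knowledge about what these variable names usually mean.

{}

Variables eligible for adjustment (non-descendants of Motivation, excluding Motivation and ClassSize): {SchoolQuality, TestScore, Tutoring}.
Backdoor paths from Motivation to ClassSize:
  P1: Motivation <- TestScore -> PeerGroup <- SchoolQuality -> Attendance <- Tutoring -> ClassSize
  P2: Motivation <- TestScore -> PeerGroup <- Tutoring -> ClassSize
  P3: Motivation <- TestScore -> PeerGroup -> Attendance <- Tutoring -> ClassSize
Each backdoor path contains an unconditioned collider, so every path is already blocked with the empty conditioning set:
  P1: blocked at collider PeerGroup (neither it nor any descendant is in the conditioning set).
  P2: blocked at collider PeerGroup (neither it nor any descendant is in the conditioning set).
  P3: blocked at collider Attendance (neither it nor any descendant is in the conditioning set).
The empty set is therefore the unique smallest valid set.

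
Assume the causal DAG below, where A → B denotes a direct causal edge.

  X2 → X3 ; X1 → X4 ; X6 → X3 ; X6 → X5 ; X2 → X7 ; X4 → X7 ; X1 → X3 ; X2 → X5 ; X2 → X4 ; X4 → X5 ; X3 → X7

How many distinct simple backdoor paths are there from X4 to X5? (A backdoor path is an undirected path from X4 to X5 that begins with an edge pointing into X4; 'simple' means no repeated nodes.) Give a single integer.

6

A backdoor path from X4 to X5 is any simple undirected path whose first edge points into X4 (i.e. leaves X4 via a parent).
Parents of X4: {X1, X2}.
Enumerating:
  P1: X4 <- X2 -> X3 <- X6 -> X5
  P2: X4 <- X2 -> X5
  P3: X4 <- X2 -> X7 <- X3 <- X6 -> X5
  P4: X4 <- X1 -> X3 <- X2 -> X5
  P5: X4 <- X1 -> X3 <- X6 -> X5
  P6: X4 <- X1 -> X3 -> X7 <- X2 -> X5
That exhausts the simple backdoor paths. Count: 6.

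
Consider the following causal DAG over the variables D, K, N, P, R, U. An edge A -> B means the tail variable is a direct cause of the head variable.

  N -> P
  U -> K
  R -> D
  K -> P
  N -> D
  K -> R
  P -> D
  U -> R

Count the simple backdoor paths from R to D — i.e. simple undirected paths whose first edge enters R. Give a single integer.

A backdoor path from R to D is any simple undirected path whose first edge points into R (i.e. leaves R via a parent).
Parents of R: {K, U}.
Enumerating:
  P1: R <- U -> K -> P <- N -> D
  P2: R <- U -> K -> P -> D
  P3: R <- K -> P <- N -> D
  P4: R <- K -> P -> D
That exhausts the simple backdoor paths. Count: 4.

4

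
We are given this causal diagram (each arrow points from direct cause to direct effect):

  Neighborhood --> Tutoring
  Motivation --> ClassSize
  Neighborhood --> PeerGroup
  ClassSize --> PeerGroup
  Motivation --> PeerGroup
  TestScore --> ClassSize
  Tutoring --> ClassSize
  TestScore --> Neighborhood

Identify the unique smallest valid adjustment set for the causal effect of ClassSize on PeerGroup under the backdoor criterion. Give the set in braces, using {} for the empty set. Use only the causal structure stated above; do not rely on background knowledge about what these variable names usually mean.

{Motivation, Neighborhood}

Variables eligible for adjustment (non-descendants of ClassSize, excluding ClassSize and PeerGroup): {Motivation, Neighborhood, TestScore, Tutoring}.
Backdoor paths from ClassSize to PeerGroup:
  P1: ClassSize <- TestScore -> Neighborhood -> PeerGroup
  P2: ClassSize <- Motivation -> PeerGroup
  P3: ClassSize <- Tutoring <- Neighborhood -> PeerGroup
The empty set is not sufficient: P1 (ClassSize <- TestScore -> Neighborhood -> PeerGroup) has no collider blocking it and no conditioned non-collider, so it is open.
Try {Motivation, Neighborhood}:
  P1: blocked at chain node Neighborhood ∈ conditioning set.
  P2: blocked at fork node Motivation ∈ conditioning set.
  P3: blocked at fork node Neighborhood ∈ conditioning set.
{Motivation, Neighborhood} contains no descendant of ClassSize and blocks every backdoor path.
Every element of {Motivation, Neighborhood} is needed (dropping Motivation leaves P2 open; dropping Neighborhood leaves P1 open), so no proper subset is valid.
Among all size-2 subsets of the eligible variables, only {Motivation, Neighborhood} blocks every backdoor path, so it is the unique smallest valid adjustment set.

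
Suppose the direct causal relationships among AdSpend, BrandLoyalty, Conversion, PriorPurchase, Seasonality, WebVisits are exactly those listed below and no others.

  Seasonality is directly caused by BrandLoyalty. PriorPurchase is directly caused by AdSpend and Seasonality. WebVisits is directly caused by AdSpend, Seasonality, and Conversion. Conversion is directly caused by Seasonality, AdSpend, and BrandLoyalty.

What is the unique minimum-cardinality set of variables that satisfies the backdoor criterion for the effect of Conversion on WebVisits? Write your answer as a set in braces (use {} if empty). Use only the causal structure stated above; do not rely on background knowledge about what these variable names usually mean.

Variables eligible for adjustment (non-descendants of Conversion, excluding Conversion and WebVisits): {AdSpend, BrandLoyalty, PriorPurchase, Seasonality}.
Backdoor paths from Conversion to WebVisits:
  P1: Conversion <- BrandLoyalty -> Seasonality -> PriorPurchase <- AdSpend -> WebVisits
  P2: Conversion <- BrandLoyalty -> Seasonality -> WebVisits
  P3: Conversion <- AdSpend -> PriorPurchase <- Seasonality -> WebVisits
  P4: Conversion <- AdSpend -> WebVisits
  P5: Conversion <- Seasonality -> PriorPurchase <- AdSpend -> WebVisits
  P6: Conversion <- Seasonality -> WebVisits
The empty set is not sufficient: P2 (Conversion <- BrandLoyalty -> Seasonality -> WebVisits) has no collider blocking it and no conditioned non-collider, so it is open.
Try {AdSpend, Seasonality}:
  P1: blocked at chain node Seasonality ∈ conditioning set.
  P2: blocked at chain node Seasonality ∈ conditioning set.
  P3: blocked at fork node AdSpend ∈ conditioning set.
  P4: blocked at fork node AdSpend ∈ conditioning set.
  P5: blocked at fork node Seasonality ∈ conditioning set.
  P6: blocked at fork node Seasonality ∈ conditioning set.
{AdSpend, Seasonality} contains no descendant of Conversion and blocks every backdoor path.
Every element of {AdSpend, Seasonality} is needed (dropping AdSpend leaves P4 open; dropping Seasonality leaves P2 open), so no proper subset is valid.
Among all size-2 subsets of the eligible variables, only {AdSpend, Seasonality} blocks every backdoor path, so it is the unique smallest valid adjustment set.

{AdSpend, Seasonality}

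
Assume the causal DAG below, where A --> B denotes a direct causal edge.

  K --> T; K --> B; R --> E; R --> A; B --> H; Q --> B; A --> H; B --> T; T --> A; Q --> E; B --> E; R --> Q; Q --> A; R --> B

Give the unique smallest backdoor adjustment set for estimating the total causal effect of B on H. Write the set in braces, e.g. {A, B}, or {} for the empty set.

{K, Q, R}

Variables eligible for adjustment (non-descendants of B, excluding B and H): {K, Q, R}.
Backdoor paths from B to H:
  P1: B <- R -> Q -> A -> H
  P2: B <- R -> E <- Q -> A -> H
  P3: B <- R -> A -> H
  P4: B <- K -> T -> A -> H
  P5: B <- Q <- R -> A -> H
  P6: B <- Q -> E <- R -> A -> H
  P7: B <- Q -> A -> H
The empty set is not sufficient: P1 (B <- R -> Q -> A -> H) has no collider blocking it and no conditioned non-collider, so it is open.
Try {K, Q, R}:
  P1: blocked at fork node R ∈ conditioning set.
  P2: blocked at fork node R ∈ conditioning set.
  P3: blocked at fork node R ∈ conditioning set.
  P4: blocked at fork node K ∈ conditioning set.
  P5: blocked at chain node Q ∈ conditioning set.
  P6: blocked at fork node Q ∈ conditioning set.
  P7: blocked at fork node Q ∈ conditioning set.
{K, Q, R} contains no descendant of B and blocks every backdoor path.
Every element of {K, Q, R} is needed (dropping K leaves P4 open; dropping Q leaves P7 open; dropping R leaves P3 open), so no proper subset is valid.
Among all size-3 subsets of the eligible variables, only {K, Q, R} blocks every backdoor path, so it is the unique smallest valid adjustment set.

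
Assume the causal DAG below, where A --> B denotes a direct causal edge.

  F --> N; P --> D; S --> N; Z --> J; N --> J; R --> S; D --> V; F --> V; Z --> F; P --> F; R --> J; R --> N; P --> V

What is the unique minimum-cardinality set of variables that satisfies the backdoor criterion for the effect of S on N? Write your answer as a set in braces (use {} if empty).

Variables eligible for adjustment (non-descendants of S, excluding S and N): {D, F, P, R, V, Z}.
Backdoor paths from S to N:
  P1: S <- R -> N
  P2: S <- R -> J <- Z -> F -> N
  P3: S <- R -> J <- N
The empty set is not sufficient: P1 (S <- R -> N) has no collider blocking it and no conditioned non-collider, so it is open.
Try {R}:
  P1: blocked at fork node R ∈ conditioning set.
  P2: blocked at fork node R ∈ conditioning set.
  P3: blocked at fork node R ∈ conditioning set.
{R} contains no descendant of S and blocks every backdoor path.
No other singleton works — e.g. {P} leaves P1 open — so {R} is the unique smallest valid adjustment set.

{R}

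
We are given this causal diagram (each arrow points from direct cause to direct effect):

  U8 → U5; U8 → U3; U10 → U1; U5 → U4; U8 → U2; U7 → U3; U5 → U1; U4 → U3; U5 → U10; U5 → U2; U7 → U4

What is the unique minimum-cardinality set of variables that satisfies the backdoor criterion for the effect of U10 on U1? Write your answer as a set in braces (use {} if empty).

{U5}

Variables eligible for adjustment (non-descendants of U10, excluding U10 and U1): {U2, U3, U4, U5, U7, U8}.
Backdoor paths from U10 to U1:
  P1: U10 <- U5 -> U1
The empty set is not sufficient: P1 (U10 <- U5 -> U1) has no collider blocking it and no conditioned non-collider, so it is open.
Try {U5}:
  P1: blocked at fork node U5 ∈ conditioning set.
{U5} contains no descendant of U10 and blocks every backdoor path.
No other singleton works — e.g. {U8} leaves P1 open — so {U5} is the unique smallest valid adjustment set.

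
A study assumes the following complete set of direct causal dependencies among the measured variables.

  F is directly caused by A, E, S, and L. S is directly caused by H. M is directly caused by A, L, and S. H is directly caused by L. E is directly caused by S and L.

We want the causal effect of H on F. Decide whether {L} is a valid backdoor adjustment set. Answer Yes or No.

Backdoor paths from H to F (paths whose first edge points into H):
  P1: H <- L -> M <- A -> F
  P2: H <- L -> M <- S -> E -> F
  P3: H <- L -> M <- S -> F
  P4: H <- L -> E <- S -> M <- A -> F
  P5: H <- L -> E <- S -> F
  P6: H <- L -> E -> F
  P7: H <- L -> F
Condition 1 (no descendant of H in the set): holds — descendants of H are {E, F, M, S}; none are in {L}.
Condition 2 (every backdoor path blocked by {L}):
  P1: blocked at fork node L ∈ conditioning set.
  P2: blocked at fork node L ∈ conditioning set.
  P3: blocked at fork node L ∈ conditioning set.
  P4: blocked at fork node L ∈ conditioning set.
  P5: blocked at fork node L ∈ conditioning set.
  P6: blocked at fork node L ∈ conditioning set.
  P7: blocked at fork node L ∈ conditioning set.
{L} satisfies the backdoor criterion.

Yes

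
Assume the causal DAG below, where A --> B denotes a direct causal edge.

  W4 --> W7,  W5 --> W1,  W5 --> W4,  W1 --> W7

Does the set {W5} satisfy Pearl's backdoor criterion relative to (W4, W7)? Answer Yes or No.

Yes

Backdoor paths from W4 to W7 (paths whose first edge points into W4):
  P1: W4 <- W5 -> W1 -> W7
Condition 1 (no descendant of W4 in the set): holds — descendants of W4 are {W7}; none are in {W5}.
Condition 2 (every backdoor path blocked by {W5}):
  P1: blocked at fork node W5 ∈ conditioning set.
{W5} satisfies the backdoor criterion.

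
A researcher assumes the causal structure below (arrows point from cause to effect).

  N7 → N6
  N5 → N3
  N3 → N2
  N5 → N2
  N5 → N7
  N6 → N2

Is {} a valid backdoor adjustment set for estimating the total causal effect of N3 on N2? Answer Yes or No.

No

Backdoor paths from N3 to N2 (paths whose first edge points into N3):
  P1: N3 <- N5 -> N7 -> N6 -> N2
  P2: N3 <- N5 -> N2
Condition 1 (no descendant of N3 in the set): holds — descendants of N3 are {N2}; none are in {}.
Condition 2 (every backdoor path blocked by {}):
  P1: open — no interior node is in the conditioning set.
  P2: open — no interior node is in the conditioning set.
{} does not satisfy the backdoor criterion.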